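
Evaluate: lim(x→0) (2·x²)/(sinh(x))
This is a 0/0 indeterminate form.

Apply L'Hôpital's rule: differentiate numerator and denominator separately.
  f(x) = 2·x^2   ⇒   f'(x) = 4·x
  g(x) = sinh(x)   ⇒   g'(x) = cosh(x)
  lim(x→0) f'(x)/g'(x) = lim(x→0) (4·x)/(cosh(x))
  = 0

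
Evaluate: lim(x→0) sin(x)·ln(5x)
This is a 0·∞ indeterminate form.

Rewrite 0·∞ as a quotient (0/0 or ∞/∞ form), then apply L'Hôpital's rule:
  lim(x→0) sin(x)·ln(5x) = 0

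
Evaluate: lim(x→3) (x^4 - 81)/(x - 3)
This is a standard limit.

Factor or rationalize the expression:
  lim(x→3) (x^4 - 81)/(x - 3) = 108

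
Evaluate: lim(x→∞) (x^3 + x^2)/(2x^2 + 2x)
This is an ∞/∞ indeterminate form.

Apply L'Hôpital's rule: differentiate numerator and denominator separately.
  f(x) = x^3 + x^2   ⇒   f'(x) = 3·x^2 + 2·x
  g(x) = 2·x^2 + 2·x   ⇒   g'(x) = 4·x + 2
  lim(x→∞) f'(x)/g'(x) = lim(x→∞) (3·x^2 + 2·x)/(4·x + 2)
  = ∞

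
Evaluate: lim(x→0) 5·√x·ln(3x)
This is a 0·∞ indeterminate form.

Rewrite 0·∞ as a quotient (0/0 or ∞/∞ form), then apply L'Hôpital's rule:
  lim(x→0) 5·√x·ln(3x) = 0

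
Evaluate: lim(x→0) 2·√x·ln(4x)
This is a 0·∞ indeterminate form.

Rewrite 0·∞ as a quotient (0/0 or ∞/∞ form), then apply L'Hôpital's rule:
  lim(x→0) 2·√x·ln(4x) = 0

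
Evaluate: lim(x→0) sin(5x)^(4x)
This is an exponential indeterminate form.

For exponential indeterminate forms, take the natural log:
  Let L = lim(x→0) sin(5x)^(4x)
  Then ln(L) = lim(x→0) [exponent × ln(base)]
  Evaluate using L'Hôpital or standard limits, then exponentiate.
  L = 1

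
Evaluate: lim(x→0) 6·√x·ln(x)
This is a 0·∞ indeterminate form.

Rewrite 0·∞ as a quotient (0/0 or ∞/∞ form), then apply L'Hôpital's rule:
  lim(x→0) 6·√x·ln(x) = 0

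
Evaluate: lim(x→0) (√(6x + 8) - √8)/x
This is a standard limit.

Factor or rationalize the expression:
  lim(x→0) (√(6x + 8) - √8)/x = 3·sqrt(2)/4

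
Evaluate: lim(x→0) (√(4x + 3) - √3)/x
This is a standard limit.

Factor or rationalize the expression:
  lim(x→0) (√(4x + 3) - √3)/x = 2·sqrt(3)/3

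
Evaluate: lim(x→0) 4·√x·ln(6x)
This is a 0·∞ indeterminate form.

Rewrite 0·∞ as a quotient (0/0 or ∞/∞ form), then apply L'Hôpital's rule:
  lim(x→0) 4·√x·ln(6x) = 0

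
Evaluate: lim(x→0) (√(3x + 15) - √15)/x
This is a standard limit.

Factor or rationalize the expression:
  lim(x→0) (√(3x + 15) - √15)/x = sqrt(15)/10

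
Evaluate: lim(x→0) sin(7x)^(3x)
This is an exponential indeterminate form.

For exponential indeterminate forms, take the natural log:
  Let L = lim(x→0) sin(7x)^(3x)
  Then ln(L) = lim(x→0) [exponent × ln(base)]
  Evaluate using L'Hôpital or standard limits, then exponentiate.
  L = 1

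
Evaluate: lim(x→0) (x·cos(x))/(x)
This is a 0/0 indeterminate form.

Apply L'Hôpital's rule: differentiate numerator and denominator separately.
  f(x) = x·cos(x)   ⇒   f'(x) = -x·sin(x) + cos(x)
  g(x) = x   ⇒   g'(x) = 1
  lim(x→0) f'(x)/g'(x) = lim(x→0) (-x·sin(x) + cos(x))/(1)
  = 1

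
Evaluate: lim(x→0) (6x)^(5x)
This is an exponential indeterminate form.

For exponential indeterminate forms, take the natural log:
  Let L = lim(x→0) (6x)^(5x)
  Then ln(L) = lim(x→0) [exponent × ln(base)]
  Evaluate using L'Hôpital or standard limits, then exponentiate.
  L = 1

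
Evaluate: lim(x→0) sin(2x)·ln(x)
This is a 0·∞ indeterminate form.

Rewrite 0·∞ as a quotient (0/0 or ∞/∞ form), then apply L'Hôpital's rule:
  lim(x→0) sin(2x)·ln(x) = 0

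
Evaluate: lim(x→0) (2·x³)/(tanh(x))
This is a 0/0 indeterminate form.

Apply L'Hôpital's rule: differentiate numerator and denominator separately.
  f(x) = 2·x^3   ⇒   f'(x) = 6·x^2
  g(x) = tanh(x)   ⇒   g'(x) = 1 - tanh(x)^2
  lim(x→0) f'(x)/g'(x) = lim(x→0) (6·x^2)/(1 - tanh(x)^2)
  = 0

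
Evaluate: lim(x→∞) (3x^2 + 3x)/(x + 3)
This is an ∞/∞ indeterminate form.

Apply L'Hôpital's rule: differentiate numerator and denominator separately.
  f(x) = 3·x^2 + 3·x   ⇒   f'(x) = 6·x + 3
  g(x) = x + 3   ⇒   g'(x) = 1
  lim(x→∞) f'(x)/g'(x) = lim(x→∞) (6·x + 3)/(1)
  = ∞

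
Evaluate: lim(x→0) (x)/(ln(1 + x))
This is a 0/0 indeterminate form.

Apply L'Hôpital's rule: differentiate numerator and denominator separately.
  f(x) = x   ⇒   f'(x) = 1
  g(x) = ln(x + 1)   ⇒   g'(x) = 1/(x + 1)
  lim(x→0) f'(x)/g'(x) = lim(x→0) (1)/(1/(x + 1))
  = 1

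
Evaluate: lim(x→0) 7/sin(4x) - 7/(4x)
This is an ∞-∞ indeterminate form.

Combine fractions or rationalize to convert ∞-∞ to 0/0 form:
  lim(x→0) 7/sin(4x) - 7/(4x) = 0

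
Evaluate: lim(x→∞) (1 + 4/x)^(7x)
This is an exponential indeterminate form.

For exponential indeterminate forms, take the natural log:
  Let L = lim(x→∞) (1 + 4/x)^(7x)
  Then ln(L) = lim(x→∞) [exponent × ln(base)]
  Evaluate using L'Hôpital or standard limits, then exponentiate.
  L = e^(28)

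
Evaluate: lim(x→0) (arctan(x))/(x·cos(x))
This is a 0/0 indeterminate form.

Apply L'Hôpital's rule: differentiate numerator and denominator separately.
  f(x) = atan(x)   ⇒   f'(x) = 1/(x^2 + 1)
  g(x) = x·cos(x)   ⇒   g'(x) = -x·sin(x) + cos(x)
  lim(x→0) f'(x)/g'(x) = lim(x→0) (1/(x^2 + 1))/(-x·sin(x) + cos(x))
  = 1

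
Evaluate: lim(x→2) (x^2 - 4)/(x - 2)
This is a standard limit.

Factor or rationalize the expression:
  lim(x→2) (x^2 - 4)/(x - 2) = 4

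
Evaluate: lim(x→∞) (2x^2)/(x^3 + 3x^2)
This is an ∞/∞ indeterminate form.

Apply L'Hôpital's rule: differentiate numerator and denominator separately.
  f(x) = 2·x^2   ⇒   f'(x) = 4·x
  g(x) = x^3 + 3·x^2   ⇒   g'(x) = 3·x^2 + 6·x
  lim(x→∞) f'(x)/g'(x) = lim(x→∞) (4·x)/(3·x^2 + 6·x)
  = 0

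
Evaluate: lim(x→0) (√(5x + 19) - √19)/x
This is a standard limit.

Factor or rationalize the expression:
  lim(x→0) (√(5x + 19) - √19)/x = 5·sqrt(19)/38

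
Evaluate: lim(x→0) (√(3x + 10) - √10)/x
This is a standard limit.

Factor or rationalize the expression:
  lim(x→0) (√(3x + 10) - √10)/x = 3·sqrt(10)/20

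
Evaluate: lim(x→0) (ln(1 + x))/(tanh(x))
This is a 0/0 indeterminate form.

Apply L'Hôpital's rule: differentiate numerator and denominator separately.
  f(x) = ln(x + 1)   ⇒   f'(x) = 1/(x + 1)
  g(x) = tanh(x)   ⇒   g'(x) = 1 - tanh(x)^2
  lim(x→0) f'(x)/g'(x) = lim(x→0) (1/(x + 1))/(1 - tanh(x)^2)
  = 1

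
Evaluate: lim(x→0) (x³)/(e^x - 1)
This is a 0/0 indeterminate form.

Apply L'Hôpital's rule: differentiate numerator and denominator separately.
  f(x) = x^3   ⇒   f'(x) = 3·x^2
  g(x) = e^(x) - 1   ⇒   g'(x) = e^(x)
  lim(x→0) f'(x)/g'(x) = lim(x→0) (3·x^2)/(e^(x))
  = 0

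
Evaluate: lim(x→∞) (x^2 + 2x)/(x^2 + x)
This is an ∞/∞ indeterminate form.

Apply L'Hôpital's rule: differentiate numerator and denominator separately.
  f(x) = x^2 + 2·x   ⇒   f'(x) = 2·x + 2
  g(x) = x^2 + x   ⇒   g'(x) = 2·x + 1
  lim(x→∞) f'(x)/g'(x) = lim(x→∞) (2·x + 2)/(2·x + 1)
  = 1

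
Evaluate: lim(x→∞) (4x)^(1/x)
This is an exponential indeterminate form.

For exponential indeterminate forms, take the natural log:
  Let L = lim(x→∞) (4x)^(1/x)
  Then ln(L) = lim(x→∞) [exponent × ln(base)]
  Evaluate using L'Hôpital or standard limits, then exponentiate.
  L = 1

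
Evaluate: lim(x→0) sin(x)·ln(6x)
This is a 0·∞ indeterminate form.

Rewrite 0·∞ as a quotient (0/0 or ∞/∞ form), then apply L'Hôpital's rule:
  lim(x→0) sin(x)·ln(6x) = 0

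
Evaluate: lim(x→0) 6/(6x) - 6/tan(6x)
This is an ∞-∞ indeterminate form.

Combine fractions or rationalize to convert ∞-∞ to 0/0 form:
  lim(x→0) 6/(6x) - 6/tan(6x) = 0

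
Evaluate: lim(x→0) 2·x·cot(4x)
This is a 0·∞ indeterminate form.

Rewrite 0·∞ as a quotient (0/0 or ∞/∞ form), then apply L'Hôpital's rule:
  lim(x→0) 2·x·cot(4x) = 1/2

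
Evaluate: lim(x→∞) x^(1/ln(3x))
This is an exponential indeterminate form.

For exponential indeterminate forms, take the natural log:
  Let L = lim(x→∞) x^(1/ln(3x))
  Then ln(L) = lim(x→∞) [exponent × ln(base)]
  Evaluate using L'Hôpital or standard limits, then exponentiate.
  L = e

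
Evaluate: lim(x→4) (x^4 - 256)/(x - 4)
This is a standard limit.

Factor or rationalize the expression:
  lim(x→4) (x^4 - 256)/(x - 4) = 256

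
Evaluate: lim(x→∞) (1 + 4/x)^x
This is an exponential indeterminate form.

For exponential indeterminate forms, take the natural log:
  Let L = lim(x→∞) (1 + 4/x)^x
  Then ln(L) = lim(x→∞) [exponent × ln(base)]
  Evaluate using L'Hôpital or standard limits, then exponentiate.
  L = e^(4)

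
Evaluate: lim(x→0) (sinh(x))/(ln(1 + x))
This is a 0/0 indeterminate form.

Apply L'Hôpital's rule: differentiate numerator and denominator separately.
  f(x) = sinh(x)   ⇒   f'(x) = cosh(x)
  g(x) = ln(x + 1)   ⇒   g'(x) = 1/(x + 1)
  lim(x→0) f'(x)/g'(x) = lim(x→0) (cosh(x))/(1/(x + 1))
  = 1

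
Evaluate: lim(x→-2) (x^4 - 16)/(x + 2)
This is a standard limit.

Factor or rationalize the expression:
  lim(x→-2) (x^4 - 16)/(x + 2) = -32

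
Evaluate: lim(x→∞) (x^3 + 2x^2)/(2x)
This is an ∞/∞ indeterminate form.

Apply L'Hôpital's rule: differentiate numerator and denominator separately.
  f(x) = x^3 + 2·x^2   ⇒   f'(x) = 3·x^2 + 4·x
  g(x) = 2·x   ⇒   g'(x) = 2
  lim(x→∞) f'(x)/g'(x) = lim(x→∞) (3·x^2 + 4·x)/(2)
  = ∞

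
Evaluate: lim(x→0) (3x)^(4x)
This is an exponential indeterminate form.

For exponential indeterminate forms, take the natural log:
  Let L = lim(x→0) (3x)^(4x)
  Then ln(L) = lim(x→0) [exponent × ln(base)]
  Evaluate using L'Hôpital or standard limits, then exponentiate.
  L = 1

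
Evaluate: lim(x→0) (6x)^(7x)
This is an exponential indeterminate form.

For exponential indeterminate forms, take the natural log:
  Let L = lim(x→0) (6x)^(7x)
  Then ln(L) = lim(x→0) [exponent × ln(base)]
  Evaluate using L'Hôpital or standard limits, then exponentiate.
  L = 1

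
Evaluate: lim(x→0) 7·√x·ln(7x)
This is a 0·∞ indeterminate form.

Rewrite 0·∞ as a quotient (0/0 or ∞/∞ form), then apply L'Hôpital's rule:
  lim(x→0) 7·√x·ln(7x) = 0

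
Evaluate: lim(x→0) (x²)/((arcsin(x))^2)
This is a 0/0 indeterminate form.

Apply L'Hôpital's rule: differentiate numerator and denominator separately.
  f(x) = x^2   ⇒   f'(x) = 2·x
  g(x) = asin(x)^2   ⇒   g'(x) = 2·asin(x)/sqrt(1 - x^2)
  lim(x→0) f'(x)/g'(x) = lim(x→0) (2·x)/(2·asin(x)/sqrt(1 - x^2))
  = 1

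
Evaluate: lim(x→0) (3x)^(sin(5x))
This is an exponential indeterminate form.

For exponential indeterminate forms, take the natural log:
  Let L = lim(x→0) (3x)^(sin(5x))
  Then ln(L) = lim(x→0) [exponent × ln(base)]
  Evaluate using L'Hôpital or standard limits, then exponentiate.
  L = 1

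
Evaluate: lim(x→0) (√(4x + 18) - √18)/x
This is a standard limit.

Factor or rationalize the expression:
  lim(x→0) (√(4x + 18) - √18)/x = sqrt(2)/3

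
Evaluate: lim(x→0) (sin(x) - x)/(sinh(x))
This is a 0/0 indeterminate form.

Apply L'Hôpital's rule: differentiate numerator and denominator separately.
  f(x) = -x + sin(x)   ⇒   f'(x) = cos(x) - 1
  g(x) = sinh(x)   ⇒   g'(x) = cosh(x)
  lim(x→0) f'(x)/g'(x) = lim(x→0) (cos(x) - 1)/(cosh(x))
  = 0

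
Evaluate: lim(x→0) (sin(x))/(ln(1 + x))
This is a 0/0 indeterminate form.

Apply L'Hôpital's rule: differentiate numerator and denominator separately.
  f(x) = sin(x)   ⇒   f'(x) = cos(x)
  g(x) = ln(x + 1)   ⇒   g'(x) = 1/(x + 1)
  lim(x→0) f'(x)/g'(x) = lim(x→0) (cos(x))/(1/(x + 1))
  = 1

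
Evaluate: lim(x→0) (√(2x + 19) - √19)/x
This is a standard limit.

Factor or rationalize the expression:
  lim(x→0) (√(2x + 19) - √19)/x = sqrt(19)/19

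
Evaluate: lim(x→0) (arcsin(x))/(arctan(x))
This is a 0/0 indeterminate form.

Apply L'Hôpital's rule: differentiate numerator and denominator separately.
  f(x) = asin(x)   ⇒   f'(x) = 1/sqrt(1 - x^2)
  g(x) = atan(x)   ⇒   g'(x) = 1/(x^2 + 1)
  lim(x→0) f'(x)/g'(x) = lim(x→0) (1/sqrt(1 - x^2))/(1/(x^2 + 1))
  = 1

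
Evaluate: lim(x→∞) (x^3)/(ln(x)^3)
This is an ∞/∞ indeterminate form.

Apply L'Hôpital's rule: differentiate numerator and denominator separately.
  f(x) = x^3   ⇒   f'(x) = 3·x^2
  g(x) = ln(x)^3   ⇒   g'(x) = 3·ln(x)^2/x
  lim(x→∞) f'(x)/g'(x) = lim(x→∞) (3·x^2)/(3·ln(x)^2/x)
  = ∞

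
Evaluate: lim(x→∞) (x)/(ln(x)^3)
This is an ∞/∞ indeterminate form.

Apply L'Hôpital's rule: differentiate numerator and denominator separately.
  f(x) = x   ⇒   f'(x) = 1
  g(x) = ln(x)^3   ⇒   g'(x) = 3·ln(x)^2/x
  lim(x→∞) f'(x)/g'(x) = lim(x→∞) (1)/(3·ln(x)^2/x)
  = ∞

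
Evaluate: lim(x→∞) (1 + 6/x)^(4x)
This is an exponential indeterminate form.

For exponential indeterminate forms, take the natural log:
  Let L = lim(x→∞) (1 + 6/x)^(4x)
  Then ln(L) = lim(x→∞) [exponent × ln(base)]
  Evaluate using L'Hôpital or standard limits, then exponentiate.
  L = e^(24)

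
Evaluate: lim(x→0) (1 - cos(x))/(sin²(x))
This is a 0/0 indeterminate form.

Apply L'Hôpital's rule: differentiate numerator and denominator separately.
  f(x) = 1 - cos(x)   ⇒   f'(x) = sin(x)
  g(x) = sin(x)^2   ⇒   g'(x) = 2·sin(x)·cos(x)
  lim(x→0) f'(x)/g'(x) = lim(x→0) (sin(x))/(2·sin(x)·cos(x))
  = 1/2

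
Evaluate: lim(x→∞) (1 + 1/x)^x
This is an exponential indeterminate form.

For exponential indeterminate forms, take the natural log:
  Let L = lim(x→∞) (1 + 1/x)^x
  Then ln(L) = lim(x→∞) [exponent × ln(base)]
  Evaluate using L'Hôpital or standard limits, then exponentiate.
  L = e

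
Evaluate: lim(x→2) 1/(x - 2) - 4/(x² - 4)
This is an ∞-∞ indeterminate form.

Combine fractions or rationalize to convert ∞-∞ to 0/0 form:
  lim(x→2) 1/(x - 2) - 4/(x² - 4) = 1/4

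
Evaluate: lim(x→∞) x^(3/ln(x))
This is an exponential indeterminate form.

For exponential indeterminate forms, take the natural log:
  Let L = lim(x→∞) x^(3/ln(x))
  Then ln(L) = lim(x→∞) [exponent × ln(base)]
  Evaluate using L'Hôpital or standard limits, then exponentiate.
  L = e^(3)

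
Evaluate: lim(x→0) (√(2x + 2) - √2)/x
This is a standard limit.

Factor or rationalize the expression:
  lim(x→0) (√(2x + 2) - √2)/x = sqrt(2)/2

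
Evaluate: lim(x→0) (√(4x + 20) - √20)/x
This is a standard limit.

Factor or rationalize the expression:
  lim(x→0) (√(4x + 20) - √20)/x = sqrt(5)/5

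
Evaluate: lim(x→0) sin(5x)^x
This is an exponential indeterminate form.

For exponential indeterminate forms, take the natural log:
  Let L = lim(x→0) sin(5x)^x
  Then ln(L) = lim(x→0) [exponent × ln(base)]
  Evaluate using L'Hôpital or standard limits, then exponentiate.
  L = 1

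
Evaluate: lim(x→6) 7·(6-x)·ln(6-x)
This is a 0·∞ indeterminate form.

Rewrite 0·∞ as a quotient (0/0 or ∞/∞ form), then apply L'Hôpital's rule:
  lim(x→6) 7·(6-x)·ln(6-x) = 0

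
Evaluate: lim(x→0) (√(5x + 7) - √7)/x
This is a standard limit.

Factor or rationalize the expression:
  lim(x→0) (√(5x + 7) - √7)/x = 5·sqrt(7)/14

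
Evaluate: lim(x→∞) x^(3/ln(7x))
This is an exponential indeterminate form.

For exponential indeterminate forms, take the natural log:
  Let L = lim(x→∞) x^(3/ln(7x))
  Then ln(L) = lim(x→∞) [exponent × ln(base)]
  Evaluate using L'Hôpital or standard limits, then exponentiate.
  L = e^(3)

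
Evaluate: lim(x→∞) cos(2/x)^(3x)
This is an exponential indeterminate form.

For exponential indeterminate forms, take the natural log:
  Let L = lim(x→∞) cos(2/x)^(3x)
  Then ln(L) = lim(x→∞) [exponent × ln(base)]
  Evaluate using L'Hôpital or standard limits, then exponentiate.
  L = 1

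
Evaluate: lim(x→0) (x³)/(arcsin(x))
This is a 0/0 indeterminate form.

Apply L'Hôpital's rule: differentiate numerator and denominator separately.
  f(x) = x^3   ⇒   f'(x) = 3·x^2
  g(x) = asin(x)   ⇒   g'(x) = 1/sqrt(1 - x^2)
  lim(x→0) f'(x)/g'(x) = lim(x→0) (3·x^2)/(1/sqrt(1 - x^2))
  = 0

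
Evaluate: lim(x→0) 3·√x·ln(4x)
This is a 0·∞ indeterminate form.

Rewrite 0·∞ as a quotient (0/0 or ∞/∞ form), then apply L'Hôpital's rule:
  lim(x→0) 3·√x·ln(4x) = 0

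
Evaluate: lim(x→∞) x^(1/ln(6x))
This is an exponential indeterminate form.

For exponential indeterminate forms, take the natural log:
  Let L = lim(x→∞) x^(1/ln(6x))
  Then ln(L) = lim(x→∞) [exponent × ln(base)]
  Evaluate using L'Hôpital or standard limits, then exponentiate.
  L = e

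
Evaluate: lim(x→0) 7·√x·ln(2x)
This is a 0·∞ indeterminate form.

Rewrite 0·∞ as a quotient (0/0 or ∞/∞ form), then apply L'Hôpital's rule:
  lim(x→0) 7·√x·ln(2x) = 0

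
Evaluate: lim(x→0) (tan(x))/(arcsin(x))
This is a 0/0 indeterminate form.

Apply L'Hôpital's rule: differentiate numerator and denominator separately.
  f(x) = tan(x)   ⇒   f'(x) = tan(x)^2 + 1
  g(x) = asin(x)   ⇒   g'(x) = 1/sqrt(1 - x^2)
  lim(x→0) f'(x)/g'(x) = lim(x→0) (tan(x)^2 + 1)/(1/sqrt(1 - x^2))
  = 1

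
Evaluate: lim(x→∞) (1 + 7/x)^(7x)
This is an exponential indeterminate form.

For exponential indeterminate forms, take the natural log:
  Let L = lim(x→∞) (1 + 7/x)^(7x)
  Then ln(L) = lim(x→∞) [exponent × ln(base)]
  Evaluate using L'Hôpital or standard limits, then exponentiate.
  L = e^(49)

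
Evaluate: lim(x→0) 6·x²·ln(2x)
This is a 0·∞ indeterminate form.

Rewrite 0·∞ as a quotient (0/0 or ∞/∞ form), then apply L'Hôpital's rule:
  lim(x→0) 6·x²·ln(2x) = 0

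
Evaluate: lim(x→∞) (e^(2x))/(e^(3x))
This is an ∞/∞ indeterminate form.

Apply L'Hôpital's rule: differentiate numerator and denominator separately.
  f(x) = e^(2·x)   ⇒   f'(x) = 2·e^(2·x)
  g(x) = e^(3·x)   ⇒   g'(x) = 3·e^(3·x)
  lim(x→∞) f'(x)/g'(x) = lim(x→∞) (2·e^(2·x))/(3·e^(3·x))
  = 0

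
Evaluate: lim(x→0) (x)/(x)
This is a 0/0 indeterminate form.

Apply L'Hôpital's rule: differentiate numerator and denominator separately.
  f(x) = x   ⇒   f'(x) = 1
  g(x) = x   ⇒   g'(x) = 1
  lim(x→0) f'(x)/g'(x) = lim(x→0) (1)/(1)
  = 1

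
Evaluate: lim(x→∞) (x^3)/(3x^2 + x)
This is an ∞/∞ indeterminate form.

Apply L'Hôpital's rule: differentiate numerator and denominator separately.
  f(x) = x^3   ⇒   f'(x) = 3·x^2
  g(x) = 3·x^2 + x   ⇒   g'(x) = 6·x + 1
  lim(x→∞) f'(x)/g'(x) = lim(x→∞) (3·x^2)/(6·x + 1)
  = ∞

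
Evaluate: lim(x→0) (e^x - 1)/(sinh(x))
This is a 0/0 indeterminate form.

Apply L'Hôpital's rule: differentiate numerator and denominator separately.
  f(x) = e^(x) - 1   ⇒   f'(x) = e^(x)
  g(x) = sinh(x)   ⇒   g'(x) = cosh(x)
  lim(x→0) f'(x)/g'(x) = lim(x→0) (e^(x))/(cosh(x))
  = 1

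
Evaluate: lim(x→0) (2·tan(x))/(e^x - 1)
This is a 0/0 indeterminate form.

Apply L'Hôpital's rule: differentiate numerator and denominator separately.
  f(x) = 2·tan(x)   ⇒   f'(x) = 2·tan(x)^2 + 2
  g(x) = e^(x) - 1   ⇒   g'(x) = e^(x)
  lim(x→0) f'(x)/g'(x) = lim(x→0) (2·tan(x)^2 + 2)/(e^(x))
  = 2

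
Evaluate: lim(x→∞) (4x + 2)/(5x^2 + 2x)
This is an ∞/∞ indeterminate form.

Apply L'Hôpital's rule: differentiate numerator and denominator separately.
  f(x) = 4·x + 2   ⇒   f'(x) = 4
  g(x) = 5·x^2 + 2·x   ⇒   g'(x) = 10·x + 2
  lim(x→∞) f'(x)/g'(x) = lim(x→∞) (4)/(10·x + 2)
  = 0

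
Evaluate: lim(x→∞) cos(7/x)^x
This is an exponential indeterminate form.

For exponential indeterminate forms, take the natural log:
  Let L = lim(x→∞) cos(7/x)^x
  Then ln(L) = lim(x→∞) [exponent × ln(base)]
  Evaluate using L'Hôpital or standard limits, then exponentiate.
  L = 1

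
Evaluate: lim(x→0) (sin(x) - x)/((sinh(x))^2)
This is a 0/0 indeterminate form.

Apply L'Hôpital's rule: differentiate numerator and denominator separately.
  f(x) = -x + sin(x)   ⇒   f'(x) = cos(x) - 1
  g(x) = sinh(x)^2   ⇒   g'(x) = 2·sinh(x)·cosh(x)
  lim(x→0) f'(x)/g'(x) = lim(x→0) (cos(x) - 1)/(2·sinh(x)·cosh(x))
  = 0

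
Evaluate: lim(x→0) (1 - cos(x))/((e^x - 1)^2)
This is a 0/0 indeterminate form.

Apply L'Hôpital's rule: differentiate numerator and denominator separately.
  f(x) = 1 - cos(x)   ⇒   f'(x) = sin(x)
  g(x) = (e^(x) - 1)^2   ⇒   g'(x) = 2·(e^(x) - 1)·e^(x)
  lim(x→0) f'(x)/g'(x) = lim(x→0) (sin(x))/(2·(e^(x) - 1)·e^(x))
  = 1/2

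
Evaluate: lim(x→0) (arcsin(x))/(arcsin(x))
This is a 0/0 indeterminate form.

Apply L'Hôpital's rule: differentiate numerator and denominator separately.
  f(x) = asin(x)   ⇒   f'(x) = 1/sqrt(1 - x^2)
  g(x) = asin(x)   ⇒   g'(x) = 1/sqrt(1 - x^2)
  lim(x→0) f'(x)/g'(x) = lim(x→0) (1/sqrt(1 - x^2))/(1/sqrt(1 - x^2))
  = 1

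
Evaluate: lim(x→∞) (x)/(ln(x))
This is an ∞/∞ indeterminate form.

Apply L'Hôpital's rule: differentiate numerator and denominator separately.
  f(x) = x   ⇒   f'(x) = 1
  g(x) = ln(x)   ⇒   g'(x) = 1/x
  lim(x→∞) f'(x)/g'(x) = lim(x→∞) (1)/(1/x)
  = ∞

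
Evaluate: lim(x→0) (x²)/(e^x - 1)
This is a 0/0 indeterminate form.

Apply L'Hôpital's rule: differentiate numerator and denominator separately.
  f(x) = x^2   ⇒   f'(x) = 2·x
  g(x) = e^(x) - 1   ⇒   g'(x) = e^(x)
  lim(x→0) f'(x)/g'(x) = lim(x→0) (2·x)/(e^(x))
  = 0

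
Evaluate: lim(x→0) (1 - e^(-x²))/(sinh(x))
This is a 0/0 indeterminate form.

Apply L'Hôpital's rule: differentiate numerator and denominator separately.
  f(x) = 1 - e^(-x^2)   ⇒   f'(x) = 2·x·e^(-x^2)
  g(x) = sinh(x)   ⇒   g'(x) = cosh(x)
  lim(x→0) f'(x)/g'(x) = lim(x→0) (2·x·e^(-x^2))/(cosh(x))
  = 0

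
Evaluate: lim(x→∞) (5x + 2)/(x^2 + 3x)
This is an ∞/∞ indeterminate form.

Apply L'Hôpital's rule: differentiate numerator and denominator separately.
  f(x) = 5·x + 2   ⇒   f'(x) = 5
  g(x) = x^2 + 3·x   ⇒   g'(x) = 2·x + 3
  lim(x→∞) f'(x)/g'(x) = lim(x→∞) (5)/(2·x + 3)
  = 0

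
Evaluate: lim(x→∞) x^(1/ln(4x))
This is an exponential indeterminate form.

For exponential indeterminate forms, take the natural log:
  Let L = lim(x→∞) x^(1/ln(4x))
  Then ln(L) = lim(x→∞) [exponent × ln(base)]
  Evaluate using L'Hôpital or standard limits, then exponentiate.
  L = e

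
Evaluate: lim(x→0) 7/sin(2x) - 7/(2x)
This is an ∞-∞ indeterminate form.

Combine fractions or rationalize to convert ∞-∞ to 0/0 form:
  lim(x→0) 7/sin(2x) - 7/(2x) = 0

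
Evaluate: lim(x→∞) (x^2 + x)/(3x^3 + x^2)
This is an ∞/∞ indeterminate form.

Apply L'Hôpital's rule: differentiate numerator and denominator separately.
  f(x) = x^2 + x   ⇒   f'(x) = 2·x + 1
  g(x) = 3·x^3 + x^2   ⇒   g'(x) = 9·x^2 + 2·x
  lim(x→∞) f'(x)/g'(x) = lim(x→∞) (2·x + 1)/(9·x^2 + 2·x)
  = 0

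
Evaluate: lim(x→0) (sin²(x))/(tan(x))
This is a 0/0 indeterminate form.

Apply L'Hôpital's rule: differentiate numerator and denominator separately.
  f(x) = sin(x)^2   ⇒   f'(x) = 2·sin(x)·cos(x)
  g(x) = tan(x)   ⇒   g'(x) = tan(x)^2 + 1
  lim(x→0) f'(x)/g'(x) = lim(x→0) (2·sin(x)·cos(x))/(tan(x)^2 + 1)
  = 0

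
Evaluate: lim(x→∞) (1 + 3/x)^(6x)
This is an exponential indeterminate form.

For exponential indeterminate forms, take the natural log:
  Let L = lim(x→∞) (1 + 3/x)^(6x)
  Then ln(L) = lim(x→∞) [exponent × ln(base)]
  Evaluate using L'Hôpital or standard limits, then exponentiate.
  L = e^(18)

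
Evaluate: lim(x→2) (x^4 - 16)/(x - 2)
This is a standard limit.

Factor or rationalize the expression:
  lim(x→2) (x^4 - 16)/(x - 2) = 32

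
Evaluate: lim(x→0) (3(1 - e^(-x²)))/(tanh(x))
This is a 0/0 indeterminate form.

Apply L'Hôpital's rule: differentiate numerator and denominator separately.
  f(x) = 3 - 3·e^(-x^2)   ⇒   f'(x) = 6·x·e^(-x^2)
  g(x) = tanh(x)   ⇒   g'(x) = 1 - tanh(x)^2
  lim(x→0) f'(x)/g'(x) = lim(x→0) (6·x·e^(-x^2))/(1 - tanh(x)^2)
  = 0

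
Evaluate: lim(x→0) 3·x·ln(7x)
This is a 0·∞ indeterminate form.

Rewrite 0·∞ as a quotient (0/0 or ∞/∞ form), then apply L'Hôpital's rule:
  lim(x→0) 3·x·ln(7x) = 0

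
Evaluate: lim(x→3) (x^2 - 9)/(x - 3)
This is a standard limit.

Factor or rationalize the expression:
  lim(x→3) (x^2 - 9)/(x - 3) = 6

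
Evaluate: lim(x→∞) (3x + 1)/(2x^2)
This is an ∞/∞ indeterminate form.

Apply L'Hôpital's rule: differentiate numerator and denominator separately.
  f(x) = 3·x + 1   ⇒   f'(x) = 3
  g(x) = 2·x^2   ⇒   g'(x) = 4·x
  lim(x→∞) f'(x)/g'(x) = lim(x→∞) (3)/(4·x)
  = 0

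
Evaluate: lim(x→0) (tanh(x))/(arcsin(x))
This is a 0/0 indeterminate form.

Apply L'Hôpital's rule: differentiate numerator and denominator separately.
  f(x) = tanh(x)   ⇒   f'(x) = 1 - tanh(x)^2
  g(x) = asin(x)   ⇒   g'(x) = 1/sqrt(1 - x^2)
  lim(x→0) f'(x)/g'(x) = lim(x→0) (1 - tanh(x)^2)/(1/sqrt(1 - x^2))
  = 1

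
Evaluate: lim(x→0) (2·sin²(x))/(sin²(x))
This is a 0/0 indeterminate form.

Apply L'Hôpital's rule: differentiate numerator and denominator separately.
  f(x) = 2·sin(x)^2   ⇒   f'(x) = 4·sin(x)·cos(x)
  g(x) = sin(x)^2   ⇒   g'(x) = 2·sin(x)·cos(x)
  lim(x→0) f'(x)/g'(x) = lim(x→0) (4·sin(x)·cos(x))/(2·sin(x)·cos(x))
  = 2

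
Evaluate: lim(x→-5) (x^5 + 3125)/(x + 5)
This is a standard limit.

Factor or rationalize the expression:
  lim(x→-5) (x^5 + 3125)/(x + 5) = 3125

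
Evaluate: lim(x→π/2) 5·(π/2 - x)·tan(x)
This is a 0·∞ indeterminate form.

Rewrite 0·∞ as a quotient (0/0 or ∞/∞ form), then apply L'Hôpital's rule:
  lim(x→π/2) 5·(π/2 - x)·tan(x) = 5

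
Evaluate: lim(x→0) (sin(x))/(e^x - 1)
This is a 0/0 indeterminate form.

Apply L'Hôpital's rule: differentiate numerator and denominator separately.
  f(x) = sin(x)   ⇒   f'(x) = cos(x)
  g(x) = e^(x) - 1   ⇒   g'(x) = e^(x)
  lim(x→0) f'(x)/g'(x) = lim(x→0) (cos(x))/(e^(x))
  = 1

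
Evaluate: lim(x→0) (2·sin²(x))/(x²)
This is a 0/0 indeterminate form.

Apply L'Hôpital's rule: differentiate numerator and denominator separately.
  f(x) = 2·sin(x)^2   ⇒   f'(x) = 4·sin(x)·cos(x)
  g(x) = x^2   ⇒   g'(x) = 2·x
  lim(x→0) f'(x)/g'(x) = lim(x→0) (4·sin(x)·cos(x))/(2·x)
  = 2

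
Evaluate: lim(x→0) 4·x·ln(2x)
This is a 0·∞ indeterminate form.

Rewrite 0·∞ as a quotient (0/0 or ∞/∞ form), then apply L'Hôpital's rule:
  lim(x→0) 4·x·ln(2x) = 0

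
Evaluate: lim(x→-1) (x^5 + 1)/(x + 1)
This is a standard limit.

Factor or rationalize the expression:
  lim(x→-1) (x^5 + 1)/(x + 1) = 5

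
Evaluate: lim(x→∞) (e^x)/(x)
This is an ∞/∞ indeterminate form.

Apply L'Hôpital's rule: differentiate numerator and denominator separately.
  f(x) = e^(x)   ⇒   f'(x) = e^(x)
  g(x) = x   ⇒   g'(x) = 1
  lim(x→∞) f'(x)/g'(x) = lim(x→∞) (e^(x))/(1)
  = ∞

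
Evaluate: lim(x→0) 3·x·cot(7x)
This is a 0·∞ indeterminate form.

Rewrite 0·∞ as a quotient (0/0 or ∞/∞ form), then apply L'Hôpital's rule:
  lim(x→0) 3·x·cot(7x) = 3/7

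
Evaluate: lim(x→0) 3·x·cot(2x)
This is a 0·∞ indeterminate form.

Rewrite 0·∞ as a quotient (0/0 or ∞/∞ form), then apply L'Hôpital's rule:
  lim(x→0) 3·x·cot(2x) = 3/2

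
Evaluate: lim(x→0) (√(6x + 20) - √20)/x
This is a standard limit.

Factor or rationalize the expression:
  lim(x→0) (√(6x + 20) - √20)/x = 3·sqrt(5)/10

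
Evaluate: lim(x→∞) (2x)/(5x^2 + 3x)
This is an ∞/∞ indeterminate form.

Apply L'Hôpital's rule: differentiate numerator and denominator separately.
  f(x) = 2·x   ⇒   f'(x) = 2
  g(x) = 5·x^2 + 3·x   ⇒   g'(x) = 10·x + 3
  lim(x→∞) f'(x)/g'(x) = lim(x→∞) (2)/(10·x + 3)
  = 0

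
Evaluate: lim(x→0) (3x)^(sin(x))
This is an exponential indeterminate form.

For exponential indeterminate forms, take the natural log:
  Let L = lim(x→0) (3x)^(sin(x))
  Then ln(L) = lim(x→0) [exponent × ln(base)]
  Evaluate using L'Hôpital or standard limits, then exponentiate.
  L = 1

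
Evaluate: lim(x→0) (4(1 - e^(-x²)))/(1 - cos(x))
This is a 0/0 indeterminate form.

Apply L'Hôpital's rule: differentiate numerator and denominator separately.
  f(x) = 4 - 4·e^(-x^2)   ⇒   f'(x) = 8·x·e^(-x^2)
  g(x) = 1 - cos(x)   ⇒   g'(x) = sin(x)
  lim(x→0) f'(x)/g'(x) = lim(x→0) (8·x·e^(-x^2))/(sin(x))
  = 8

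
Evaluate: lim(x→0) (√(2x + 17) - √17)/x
This is a standard limit.

Factor or rationalize the expression:
  lim(x→0) (√(2x + 17) - √17)/x = sqrt(17)/17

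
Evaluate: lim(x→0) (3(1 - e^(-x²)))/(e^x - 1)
This is a 0/0 indeterminate form.

Apply L'Hôpital's rule: differentiate numerator and denominator separately.
  f(x) = 3 - 3·e^(-x^2)   ⇒   f'(x) = 6·x·e^(-x^2)
  g(x) = e^(x) - 1   ⇒   g'(x) = e^(x)
  lim(x→0) f'(x)/g'(x) = lim(x→0) (6·x·e^(-x^2))/(e^(x))
  = 0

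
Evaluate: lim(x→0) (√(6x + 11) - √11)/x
This is a standard limit.

Factor or rationalize the expression:
  lim(x→0) (√(6x + 11) - √11)/x = 3·sqrt(11)/11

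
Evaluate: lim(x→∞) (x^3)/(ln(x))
This is an ∞/∞ indeterminate form.

Apply L'Hôpital's rule: differentiate numerator and denominator separately.
  f(x) = x^3   ⇒   f'(x) = 3·x^2
  g(x) = ln(x)   ⇒   g'(x) = 1/x
  lim(x→∞) f'(x)/g'(x) = lim(x→∞) (3·x^2)/(1/x)
  = ∞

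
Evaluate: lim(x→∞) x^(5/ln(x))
This is an exponential indeterminate form.

For exponential indeterminate forms, take the natural log:
  Let L = lim(x→∞) x^(5/ln(x))
  Then ln(L) = lim(x→∞) [exponent × ln(base)]
  Evaluate using L'Hôpital or standard limits, then exponentiate.
  L = e^(5)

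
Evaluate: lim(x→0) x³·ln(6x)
This is a 0·∞ indeterminate form.

Rewrite 0·∞ as a quotient (0/0 or ∞/∞ form), then apply L'Hôpital's rule:
  lim(x→0) x³·ln(6x) = 0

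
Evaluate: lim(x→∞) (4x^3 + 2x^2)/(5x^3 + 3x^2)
This is an ∞/∞ indeterminate form.

Apply L'Hôpital's rule: differentiate numerator and denominator separately.
  f(x) = 4·x^3 + 2·x^2   ⇒   f'(x) = 12·x^2 + 4·x
  g(x) = 5·x^3 + 3·x^2   ⇒   g'(x) = 15·x^2 + 6·x
  lim(x→∞) f'(x)/g'(x) = lim(x→∞) (12·x^2 + 4·x)/(15·x^2 + 6·x)
  = 4/5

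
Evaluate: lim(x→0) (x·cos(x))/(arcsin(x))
This is a 0/0 indeterminate form.

Apply L'Hôpital's rule: differentiate numerator and denominator separately.
  f(x) = x·cos(x)   ⇒   f'(x) = -x·sin(x) + cos(x)
  g(x) = asin(x)   ⇒   g'(x) = 1/sqrt(1 - x^2)
  lim(x→0) f'(x)/g'(x) = lim(x→0) (-x·sin(x) + cos(x))/(1/sqrt(1 - x^2))
  = 1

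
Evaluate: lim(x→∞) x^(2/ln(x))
This is an exponential indeterminate form.

For exponential indeterminate forms, take the natural log:
  Let L = lim(x→∞) x^(2/ln(x))
  Then ln(L) = lim(x→∞) [exponent × ln(base)]
  Evaluate using L'Hôpital or standard limits, then exponentiate.
  L = e²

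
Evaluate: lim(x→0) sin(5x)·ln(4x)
This is a 0·∞ indeterminate form.

Rewrite 0·∞ as a quotient (0/0 or ∞/∞ form), then apply L'Hôpital's rule:
  lim(x→0) sin(5x)·ln(4x) = 0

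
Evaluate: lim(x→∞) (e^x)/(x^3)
This is an ∞/∞ indeterminate form.

Apply L'Hôpital's rule: differentiate numerator and denominator separately.
  f(x) = e^(x)   ⇒   f'(x) = e^(x)
  g(x) = x^3   ⇒   g'(x) = 3·x^2
  lim(x→∞) f'(x)/g'(x) = lim(x→∞) (e^(x))/(3·x^2)
  = ∞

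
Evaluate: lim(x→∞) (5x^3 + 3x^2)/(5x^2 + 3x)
This is an ∞/∞ indeterminate form.

Apply L'Hôpital's rule: differentiate numerator and denominator separately.
  f(x) = 5·x^3 + 3·x^2   ⇒   f'(x) = 15·x^2 + 6·x
  g(x) = 5·x^2 + 3·x   ⇒   g'(x) = 10·x + 3
  lim(x→∞) f'(x)/g'(x) = lim(x→∞) (15·x^2 + 6·x)/(10·x + 3)
  = ∞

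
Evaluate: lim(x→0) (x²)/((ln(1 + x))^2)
This is a 0/0 indeterminate form.

Apply L'Hôpital's rule: differentiate numerator and denominator separately.
  f(x) = x^2   ⇒   f'(x) = 2·x
  g(x) = ln(x + 1)^2   ⇒   g'(x) = 2·ln(x + 1)/(x + 1)
  lim(x→0) f'(x)/g'(x) = lim(x→0) (2·x)/(2·ln(x + 1)/(x + 1))
  = 1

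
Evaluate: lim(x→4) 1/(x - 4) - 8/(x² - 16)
This is an ∞-∞ indeterminate form.

Combine fractions or rationalize to convert ∞-∞ to 0/0 form:
  lim(x→4) 1/(x - 4) - 8/(x² - 16) = 1/8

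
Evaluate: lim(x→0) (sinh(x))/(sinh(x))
This is a 0/0 indeterminate form.

Apply L'Hôpital's rule: differentiate numerator and denominator separately.
  f(x) = sinh(x)   ⇒   f'(x) = cosh(x)
  g(x) = sinh(x)   ⇒   g'(x) = cosh(x)
  lim(x→0) f'(x)/g'(x) = lim(x→0) (cosh(x))/(cosh(x))
  = 1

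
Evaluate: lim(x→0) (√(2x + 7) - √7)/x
This is a standard limit.

Factor or rationalize the expression:
  lim(x→0) (√(2x + 7) - √7)/x = sqrt(7)/7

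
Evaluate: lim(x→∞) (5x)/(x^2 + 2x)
This is an ∞/∞ indeterminate form.

Apply L'Hôpital's rule: differentiate numerator and denominator separately.
  f(x) = 5·x   ⇒   f'(x) = 5
  g(x) = x^2 + 2·x   ⇒   g'(x) = 2·x + 2
  lim(x→∞) f'(x)/g'(x) = lim(x→∞) (5)/(2·x + 2)
  = 0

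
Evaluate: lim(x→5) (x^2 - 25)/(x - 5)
This is a standard limit.

Factor or rationalize the expression:
  lim(x→5) (x^2 - 25)/(x - 5) = 10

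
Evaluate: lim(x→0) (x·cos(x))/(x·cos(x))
This is a 0/0 indeterminate form.

Apply L'Hôpital's rule: differentiate numerator and denominator separately.
  f(x) = x·cos(x)   ⇒   f'(x) = -x·sin(x) + cos(x)
  g(x) = x·cos(x)   ⇒   g'(x) = -x·sin(x) + cos(x)
  lim(x→0) f'(x)/g'(x) = lim(x→0) (-x·sin(x) + cos(x))/(-x·sin(x) + cos(x))
  = 1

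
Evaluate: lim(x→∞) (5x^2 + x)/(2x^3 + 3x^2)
This is an ∞/∞ indeterminate form.

Apply L'Hôpital's rule: differentiate numerator and denominator separately.
  f(x) = 5·x^2 + x   ⇒   f'(x) = 10·x + 1
  g(x) = 2·x^3 + 3·x^2   ⇒   g'(x) = 6·x^2 + 6·x
  lim(x→∞) f'(x)/g'(x) = lim(x→∞) (10·x + 1)/(6·x^2 + 6·x)
  = 0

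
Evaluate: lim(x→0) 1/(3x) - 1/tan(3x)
This is an ∞-∞ indeterminate form.

Combine fractions or rationalize to convert ∞-∞ to 0/0 form:
  lim(x→0) 1/(3x) - 1/tan(3x) = 0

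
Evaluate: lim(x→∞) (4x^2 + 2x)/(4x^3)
This is an ∞/∞ indeterminate form.

Apply L'Hôpital's rule: differentiate numerator and denominator separately.
  f(x) = 4·x^2 + 2·x   ⇒   f'(x) = 8·x + 2
  g(x) = 4·x^3   ⇒   g'(x) = 12·x^2
  lim(x→∞) f'(x)/g'(x) = lim(x→∞) (8·x + 2)/(12·x^2)
  = 0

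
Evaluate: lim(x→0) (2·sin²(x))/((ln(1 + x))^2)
This is a 0/0 indeterminate form.

Apply L'Hôpital's rule: differentiate numerator and denominator separately.
  f(x) = 2·sin(x)^2   ⇒   f'(x) = 4·sin(x)·cos(x)
  g(x) = ln(x + 1)^2   ⇒   g'(x) = 2·ln(x + 1)/(x + 1)
  lim(x→0) f'(x)/g'(x) = lim(x→0) (4·sin(x)·cos(x))/(2·ln(x + 1)/(x + 1))
  = 2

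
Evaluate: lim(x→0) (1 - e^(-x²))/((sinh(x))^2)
This is a 0/0 indeterminate form.

Apply L'Hôpital's rule: differentiate numerator and denominator separately.
  f(x) = 1 - e^(-x^2)   ⇒   f'(x) = 2·x·e^(-x^2)
  g(x) = sinh(x)^2   ⇒   g'(x) = 2·sinh(x)·cosh(x)
  lim(x→0) f'(x)/g'(x) = lim(x→0) (2·x·e^(-x^2))/(2·sinh(x)·cosh(x))
  = 1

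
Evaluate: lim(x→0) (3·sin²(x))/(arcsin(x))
This is a 0/0 indeterminate form.

Apply L'Hôpital's rule: differentiate numerator and denominator separately.
  f(x) = 3·sin(x)^2   ⇒   f'(x) = 6·sin(x)·cos(x)
  g(x) = asin(x)   ⇒   g'(x) = 1/sqrt(1 - x^2)
  lim(x→0) f'(x)/g'(x) = lim(x→0) (6·sin(x)·cos(x))/(1/sqrt(1 - x^2))
  = 0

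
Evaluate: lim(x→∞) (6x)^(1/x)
This is an exponential indeterminate form.

For exponential indeterminate forms, take the natural log:
  Let L = lim(x→∞) (6x)^(1/x)
  Then ln(L) = lim(x→∞) [exponent × ln(base)]
  Evaluate using L'Hôpital or standard limits, then exponentiate.
  L = 1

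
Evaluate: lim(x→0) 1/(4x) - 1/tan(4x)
This is an ∞-∞ indeterminate form.

Combine fractions or rationalize to convert ∞-∞ to 0/0 form:
  lim(x→0) 1/(4x) - 1/tan(4x) = 0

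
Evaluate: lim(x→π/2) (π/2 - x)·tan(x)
This is a 0·∞ indeterminate form.

Rewrite 0·∞ as a quotient (0/0 or ∞/∞ form), then apply L'Hôpital's rule:
  lim(x→π/2) (π/2 - x)·tan(x) = 1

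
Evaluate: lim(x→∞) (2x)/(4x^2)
This is an ∞/∞ indeterminate form.

Apply L'Hôpital's rule: differentiate numerator and denominator separately.
  f(x) = 2·x   ⇒   f'(x) = 2
  g(x) = 4·x^2   ⇒   g'(x) = 8·x
  lim(x→∞) f'(x)/g'(x) = lim(x→∞) (2)/(8·x)
  = 0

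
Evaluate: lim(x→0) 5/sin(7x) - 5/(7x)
This is an ∞-∞ indeterminate form.

Combine fractions or rationalize to convert ∞-∞ to 0/0 form:
  lim(x→0) 5/sin(7x) - 5/(7x) = 0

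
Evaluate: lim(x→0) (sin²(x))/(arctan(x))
This is a 0/0 indeterminate form.

Apply L'Hôpital's rule: differentiate numerator and denominator separately.
  f(x) = sin(x)^2   ⇒   f'(x) = 2·sin(x)·cos(x)
  g(x) = atan(x)   ⇒   g'(x) = 1/(x^2 + 1)
  lim(x→0) f'(x)/g'(x) = lim(x→0) (2·sin(x)·cos(x))/(1/(x^2 + 1))
  = 0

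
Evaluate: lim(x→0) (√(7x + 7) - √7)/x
This is a standard limit.

Factor or rationalize the expression:
  lim(x→0) (√(7x + 7) - √7)/x = sqrt(7)/2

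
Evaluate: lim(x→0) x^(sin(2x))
This is an exponential indeterminate form.

For exponential indeterminate forms, take the natural log:
  Let L = lim(x→0) x^(sin(2x))
  Then ln(L) = lim(x→0) [exponent × ln(base)]
  Evaluate using L'Hôpital or standard limits, then exponentiate.
  L = 1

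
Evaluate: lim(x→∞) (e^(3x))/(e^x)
This is an ∞/∞ indeterminate form.

Apply L'Hôpital's rule: differentiate numerator and denominator separately.
  f(x) = e^(3·x)   ⇒   f'(x) = 3·e^(3·x)
  g(x) = e^(x)   ⇒   g'(x) = e^(x)
  lim(x→∞) f'(x)/g'(x) = lim(x→∞) (3·e^(3·x))/(e^(x))
  = ∞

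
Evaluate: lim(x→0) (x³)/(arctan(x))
This is a 0/0 indeterminate form.

Apply L'Hôpital's rule: differentiate numerator and denominator separately.
  f(x) = x^3   ⇒   f'(x) = 3·x^2
  g(x) = atan(x)   ⇒   g'(x) = 1/(x^2 + 1)
  lim(x→0) f'(x)/g'(x) = lim(x→0) (3·x^2)/(1/(x^2 + 1))
  = 0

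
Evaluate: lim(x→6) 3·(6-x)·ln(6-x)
This is a 0·∞ indeterminate form.

Rewrite 0·∞ as a quotient (0/0 or ∞/∞ form), then apply L'Hôpital's rule:
  lim(x→6) 3·(6-x)·ln(6-x) = 0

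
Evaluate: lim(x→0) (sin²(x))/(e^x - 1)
This is a 0/0 indeterminate form.

Apply L'Hôpital's rule: differentiate numerator and denominator separately.
  f(x) = sin(x)^2   ⇒   f'(x) = 2·sin(x)·cos(x)
  g(x) = e^(x) - 1   ⇒   g'(x) = e^(x)
  lim(x→0) f'(x)/g'(x) = lim(x→0) (2·sin(x)·cos(x))/(e^(x))
  = 0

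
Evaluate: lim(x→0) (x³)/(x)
This is a 0/0 indeterminate form.

Apply L'Hôpital's rule: differentiate numerator and denominator separately.
  f(x) = x^3   ⇒   f'(x) = 3·x^2
  g(x) = x   ⇒   g'(x) = 1
  lim(x→0) f'(x)/g'(x) = lim(x→0) (3·x^2)/(1)
  = 0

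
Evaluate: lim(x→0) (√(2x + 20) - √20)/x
This is a standard limit.

Factor or rationalize the expression:
  lim(x→0) (√(2x + 20) - √20)/x = sqrt(5)/10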